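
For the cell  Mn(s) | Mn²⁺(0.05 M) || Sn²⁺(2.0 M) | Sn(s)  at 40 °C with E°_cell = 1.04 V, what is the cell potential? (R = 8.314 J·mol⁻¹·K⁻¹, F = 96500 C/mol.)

1.09 V

Balancing electrons gives n = 2; the reaction quotient is Q = [Mn²⁺]/[Sn²⁺] = 0.0250.
E = E° − (RT/nF) ln Q = 1.04 − (8.314×313)/(2×96500) × (-3.689) = 1.040 + 0.050 = 1.090 V.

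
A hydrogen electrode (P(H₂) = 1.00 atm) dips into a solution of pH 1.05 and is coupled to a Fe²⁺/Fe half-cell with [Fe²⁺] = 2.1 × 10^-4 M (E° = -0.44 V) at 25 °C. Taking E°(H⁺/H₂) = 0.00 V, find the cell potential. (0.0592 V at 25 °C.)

0.49 V

The hydrogen couple is the cathode, so E°_cell = 0.44 V; n = 2.
[H⁺] = 10^(−1.05) = 0.089 M, and Q = [Fe²⁺]·P(H₂) / [H⁺]^2 = 0.0264.
E = E° − (0.0592/2) log Q = 0.44 − (0.0592/2)(-1.578) = 0.487 V.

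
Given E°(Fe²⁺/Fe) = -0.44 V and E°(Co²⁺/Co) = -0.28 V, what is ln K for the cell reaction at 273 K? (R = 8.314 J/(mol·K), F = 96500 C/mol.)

E°_cell = -0.28 − (-0.44) = 0.16 V, with n = 2 electrons transferred.
At equilibrium E = 0, so the Nernst equation gives ln K = nFE°/RT = (2)(96500)(0.16)/((8.314)(273)) = 13.61.

ln K = 13.6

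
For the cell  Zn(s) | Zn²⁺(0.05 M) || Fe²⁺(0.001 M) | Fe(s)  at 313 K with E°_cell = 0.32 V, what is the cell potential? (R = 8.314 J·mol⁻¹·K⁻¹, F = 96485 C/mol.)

Balancing electrons gives n = 2; the reaction quotient is Q = [Zn²⁺]/[Fe²⁺] = 50.0.
E = E° − (RT/nF) ln Q = 0.32 − (8.314×313)/(2×96485) × (3.912) = 0.320 − 0.053 = 0.267 V.

0.267 V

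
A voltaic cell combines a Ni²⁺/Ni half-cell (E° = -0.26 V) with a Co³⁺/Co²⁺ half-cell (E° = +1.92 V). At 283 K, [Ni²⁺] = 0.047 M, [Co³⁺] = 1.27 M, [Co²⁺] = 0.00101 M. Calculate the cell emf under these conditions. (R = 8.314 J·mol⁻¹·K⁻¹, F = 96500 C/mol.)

The Co³⁺/Co²⁺ couple has the higher reduction potential and acts as the cathode, so E°_cell = +1.92 − (-0.26) = 2.18 V.
Balancing electrons gives n = 2; the reaction quotient is Q = [Ni²⁺]·[Co²⁺]^2/[Co³⁺]^2 = 2.97 × 10^-8.
E = E° − (RT/nF) ln Q = 2.18 − (8.314×283)/(2×96500) × (-17.331) = 2.180 + 0.211 = 2.391 V.

2.39 V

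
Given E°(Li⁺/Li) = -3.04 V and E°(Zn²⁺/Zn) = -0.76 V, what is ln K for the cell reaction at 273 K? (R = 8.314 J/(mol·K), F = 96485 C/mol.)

E°_cell = -0.76 − (-3.04) = 2.28 V, with n = 2 electrons transferred.
At equilibrium E = 0, so the Nernst equation gives ln K = nFE°/RT = (2)(96485)(2.28)/((8.314)(273)) = 193.84.

ln K = 193.8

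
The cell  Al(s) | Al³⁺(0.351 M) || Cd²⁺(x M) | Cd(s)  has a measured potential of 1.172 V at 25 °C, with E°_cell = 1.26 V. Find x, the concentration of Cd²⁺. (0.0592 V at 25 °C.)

From the Nernst equation, log Q = n(E° − E)/0.0592 = 6(1.26 − 1.172)/0.0592 = 8.919, so Q = 8.3 × 10^8.
With Q = [Al³⁺]^2/[Cd²⁺]^3 and the known concentrations, [Cd²⁺]^3 in the denominator gives [Cd²⁺] = 5.3 × 10^-4 M.

5.3 × 10^-4 M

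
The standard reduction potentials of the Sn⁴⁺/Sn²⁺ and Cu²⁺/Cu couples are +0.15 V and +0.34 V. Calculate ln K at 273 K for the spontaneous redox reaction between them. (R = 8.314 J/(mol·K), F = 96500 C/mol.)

ln K = 16.2

E°_cell = +0.34 − (+0.15) = 0.19 V, with n = 2 electrons transferred.
At equilibrium E = 0, so the Nernst equation gives ln K = nFE°/RT = (2)(96500)(0.19)/((8.314)(273)) = 16.16.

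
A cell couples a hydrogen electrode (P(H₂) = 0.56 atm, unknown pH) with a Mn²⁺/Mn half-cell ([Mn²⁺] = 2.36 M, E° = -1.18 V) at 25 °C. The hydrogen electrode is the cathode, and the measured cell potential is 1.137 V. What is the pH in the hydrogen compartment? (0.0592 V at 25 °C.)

E°_cell = 1.18 V and n = 2.
log Q = n(E° − E)/0.0592 = 2×(1.18 − 1.137)/0.0592 = 1.453.
With Q = [Mn²⁺]·P(H₂) / [H⁺]^2, solving for [H⁺] gives log[H⁺] = -0.666, so pH = 0.67.

pH = 0.67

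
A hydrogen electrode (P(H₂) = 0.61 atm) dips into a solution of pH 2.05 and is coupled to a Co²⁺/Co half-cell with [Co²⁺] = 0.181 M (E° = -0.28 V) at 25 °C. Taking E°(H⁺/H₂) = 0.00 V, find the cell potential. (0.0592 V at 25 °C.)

The hydrogen couple is the cathode, so E°_cell = 0.28 V; n = 2.
[H⁺] = 10^(−2.05) = 0.0089 M, and Q = [Co²⁺]·P(H₂) / [H⁺]^2 = 1390.
E = E° − (0.0592/2) log Q = 0.28 − (0.0592/2)(3.143) = 0.187 V.

0.19 V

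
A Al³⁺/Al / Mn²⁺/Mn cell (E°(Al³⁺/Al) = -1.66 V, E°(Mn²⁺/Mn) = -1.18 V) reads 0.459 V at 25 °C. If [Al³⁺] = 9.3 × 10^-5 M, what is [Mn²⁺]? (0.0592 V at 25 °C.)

4 × 10^-4 M

From the Nernst equation, log Q = n(E° − E)/0.0592 = 6(0.48 − 0.459)/0.0592 = 2.128, so Q = 134.
With Q = [Al³⁺]^2/[Mn²⁺]^3 and the known concentrations, [Mn²⁺]^3 in the denominator gives [Mn²⁺] = 4 × 10^-4 M.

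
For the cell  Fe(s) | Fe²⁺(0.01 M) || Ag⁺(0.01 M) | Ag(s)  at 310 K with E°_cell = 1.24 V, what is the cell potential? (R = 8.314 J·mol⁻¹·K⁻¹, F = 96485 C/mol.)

1.18 V

Balancing electrons gives n = 2; the reaction quotient is Q = [Fe²⁺]/[Ag⁺]^2 = 100.
E = E° − (RT/nF) ln Q = 1.24 − (8.314×310)/(2×96485) × (4.605) = 1.240 − 0.062 = 1.178 V.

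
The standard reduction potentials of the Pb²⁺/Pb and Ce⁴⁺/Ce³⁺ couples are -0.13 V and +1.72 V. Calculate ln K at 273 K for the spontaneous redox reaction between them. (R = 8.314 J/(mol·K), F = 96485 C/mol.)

ln K = 157.3

E°_cell = +1.72 − (-0.13) = 1.85 V, with n = 2 electrons transferred.
At equilibrium E = 0, so the Nernst equation gives ln K = nFE°/RT = (2)(96485)(1.85)/((8.314)(273)) = 157.29.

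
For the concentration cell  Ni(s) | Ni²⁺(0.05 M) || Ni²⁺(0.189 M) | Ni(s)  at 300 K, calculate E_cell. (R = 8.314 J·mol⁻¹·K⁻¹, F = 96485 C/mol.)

0.017 V

Both half-cells are Ni²⁺/Ni, so E°_cell = 0. The concentrated side is the cathode; the cell reaction moves Ni²⁺ from high to low concentration with n = 2.
Q = [Ni²⁺]_dilute/[Ni²⁺]_conc = 0.05/0.189 = 0.265.
E = 0 − (RT/nF) ln Q = −((8.314×300)/(2×96485))(-1.330) = 0.0172 V.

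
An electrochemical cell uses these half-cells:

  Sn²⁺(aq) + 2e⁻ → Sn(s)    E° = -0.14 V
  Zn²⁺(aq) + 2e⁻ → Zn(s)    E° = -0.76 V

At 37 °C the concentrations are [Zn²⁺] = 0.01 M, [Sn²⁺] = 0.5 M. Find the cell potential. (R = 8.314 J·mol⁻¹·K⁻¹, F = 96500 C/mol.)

The Sn²⁺/Sn couple has the higher reduction potential and acts as the cathode, so E°_cell = -0.14 − (-0.76) = 0.62 V.
Balancing electrons gives n = 2; the reaction quotient is Q = [Zn²⁺]/[Sn²⁺] = 0.0200.
E = E° − (RT/nF) ln Q = 0.62 − (8.314×310)/(2×96500) × (-3.912) = 0.620 + 0.052 = 0.672 V.

0.672 V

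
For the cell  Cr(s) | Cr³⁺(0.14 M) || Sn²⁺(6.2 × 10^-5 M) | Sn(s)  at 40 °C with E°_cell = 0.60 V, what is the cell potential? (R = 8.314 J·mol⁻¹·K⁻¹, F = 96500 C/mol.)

0.487 V

Balancing electrons gives n = 6; the reaction quotient is Q = [Cr³⁺]^2/[Sn²⁺]^3 = 8.22 × 10^10.
E = E° − (RT/nF) ln Q = 0.60 − (8.314×313)/(6×96500) × (25.133) = 0.600 − 0.113 = 0.487 V.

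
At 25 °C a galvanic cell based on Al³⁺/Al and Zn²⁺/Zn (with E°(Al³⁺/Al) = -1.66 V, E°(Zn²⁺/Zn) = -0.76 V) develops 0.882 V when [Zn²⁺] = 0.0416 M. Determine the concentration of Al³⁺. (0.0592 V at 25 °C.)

From the Nernst equation, log Q = n(E° − E)/0.0592 = 6(0.90 − 0.882)/0.0592 = 1.824, so Q = 66.7.
With Q = [Al³⁺]^2/[Zn²⁺]^3 and the known concentrations, [Al³⁺]^2 in the numerator gives [Al³⁺] = 0.069 M.

0.069 M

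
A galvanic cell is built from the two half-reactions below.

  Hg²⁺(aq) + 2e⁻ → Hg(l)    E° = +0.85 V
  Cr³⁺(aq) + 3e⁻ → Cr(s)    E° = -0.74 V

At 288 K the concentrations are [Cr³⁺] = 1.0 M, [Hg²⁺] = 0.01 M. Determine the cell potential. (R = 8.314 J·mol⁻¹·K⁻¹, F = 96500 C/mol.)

1.53 V

The Hg²⁺/Hg couple has the higher reduction potential and acts as the cathode, so E°_cell = +0.85 − (-0.74) = 1.59 V.
Balancing electrons gives n = 6; the reaction quotient is Q = [Cr³⁺]^2/[Hg²⁺]^3 = 1 × 10^6.
E = E° − (RT/nF) ln Q = 1.59 − (8.314×288)/(6×96500) × (13.816) = 1.590 − 0.057 = 1.533 V.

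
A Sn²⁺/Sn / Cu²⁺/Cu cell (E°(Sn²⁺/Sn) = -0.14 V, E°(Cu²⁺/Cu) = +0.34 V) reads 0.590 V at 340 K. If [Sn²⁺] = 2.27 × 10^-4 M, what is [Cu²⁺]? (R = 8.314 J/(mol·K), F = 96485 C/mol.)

From the Nernst equation, ln Q = nF(E° − E)/RT = 2×96485×(0.48 − 0.590)/(8.314×340) = -7.509, so Q = 5.48 × 10^-4.
With Q = [Sn²⁺]/[Cu²⁺] and the known concentrations, [Cu²⁺] in the denominator gives [Cu²⁺] = 0.41 M.

0.41 M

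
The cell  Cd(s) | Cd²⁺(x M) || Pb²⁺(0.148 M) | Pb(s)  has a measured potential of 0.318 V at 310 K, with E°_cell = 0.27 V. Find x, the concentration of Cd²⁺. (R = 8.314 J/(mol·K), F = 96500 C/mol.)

From the Nernst equation, ln Q = nF(E° − E)/RT = 2×96500×(0.27 − 0.318)/(8.314×310) = -3.594, so Q = 0.0275.
With Q = [Cd²⁺]/[Pb²⁺] and the known concentrations, [Cd²⁺] in the numerator gives [Cd²⁺] = 0.0041 M.

0.0041 M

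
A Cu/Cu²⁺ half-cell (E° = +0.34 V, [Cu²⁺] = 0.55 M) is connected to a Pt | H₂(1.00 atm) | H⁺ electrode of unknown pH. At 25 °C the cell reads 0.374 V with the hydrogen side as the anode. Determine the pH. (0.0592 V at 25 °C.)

E°_cell = 0.34 V and n = 2.
log Q = n(E° − E)/0.0592 = 2×(0.34 − 0.374)/0.0592 = -1.149.
With Q = [H⁺]^2 / ([Cu²⁺]·P(H₂)), solving for [H⁺] gives log[H⁺] = -0.704, so pH = 0.70.

pH = 0.70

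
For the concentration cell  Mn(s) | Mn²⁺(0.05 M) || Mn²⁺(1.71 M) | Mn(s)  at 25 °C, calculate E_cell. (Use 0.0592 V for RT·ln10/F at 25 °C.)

Both half-cells are Mn²⁺/Mn, so E°_cell = 0. The concentrated side is the cathode; the cell reaction moves Mn²⁺ from high to low concentration with n = 2.
Q = [Mn²⁺]_dilute/[Mn²⁺]_conc = 0.05/1.71 = 0.0292.
E = 0 − (0.0592/2) log Q = −(0.0592/2)(-1.534) = 0.0454 V.

0.045 V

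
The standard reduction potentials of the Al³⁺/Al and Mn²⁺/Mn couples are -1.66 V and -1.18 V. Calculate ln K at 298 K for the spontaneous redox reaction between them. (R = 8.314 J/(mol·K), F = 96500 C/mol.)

E°_cell = -1.18 − (-1.66) = 0.48 V, with n = 6 electrons transferred.
At equilibrium E = 0, so the Nernst equation gives ln K = nFE°/RT = (6)(96500)(0.48)/((8.314)(298)) = 112.17.

ln K = 112.2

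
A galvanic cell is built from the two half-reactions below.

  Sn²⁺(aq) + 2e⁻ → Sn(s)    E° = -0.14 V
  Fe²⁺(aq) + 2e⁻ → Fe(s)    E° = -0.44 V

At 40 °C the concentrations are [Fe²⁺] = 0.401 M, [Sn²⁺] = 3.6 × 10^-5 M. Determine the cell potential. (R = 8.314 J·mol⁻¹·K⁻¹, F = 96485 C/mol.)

The Sn²⁺/Sn couple has the higher reduction potential and acts as the cathode, so E°_cell = -0.14 − (-0.44) = 0.30 V.
Balancing electrons gives n = 2; the reaction quotient is Q = [Fe²⁺]/[Sn²⁺] = 1.11 × 10^4.
E = E° − (RT/nF) ln Q = 0.30 − (8.314×313)/(2×96485) × (9.318) = 0.300 − 0.126 = 0.174 V.

0.174 V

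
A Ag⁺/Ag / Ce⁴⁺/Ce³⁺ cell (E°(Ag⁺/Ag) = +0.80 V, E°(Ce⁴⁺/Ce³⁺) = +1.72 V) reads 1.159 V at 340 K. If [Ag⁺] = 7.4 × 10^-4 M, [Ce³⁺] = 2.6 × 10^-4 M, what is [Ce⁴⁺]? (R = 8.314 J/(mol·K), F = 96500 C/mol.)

From the Nernst equation, ln Q = nF(E° − E)/RT = 1×96500×(0.92 − 1.159)/(8.314×340) = -8.159, so Q = 2.86 × 10^-4.
With Q = [Ag⁺]·[Ce³⁺]/[Ce⁴⁺] and the known concentrations, [Ce⁴⁺] in the denominator gives [Ce⁴⁺] = 6.7 × 10^-4 M.

6.7 × 10^-4 M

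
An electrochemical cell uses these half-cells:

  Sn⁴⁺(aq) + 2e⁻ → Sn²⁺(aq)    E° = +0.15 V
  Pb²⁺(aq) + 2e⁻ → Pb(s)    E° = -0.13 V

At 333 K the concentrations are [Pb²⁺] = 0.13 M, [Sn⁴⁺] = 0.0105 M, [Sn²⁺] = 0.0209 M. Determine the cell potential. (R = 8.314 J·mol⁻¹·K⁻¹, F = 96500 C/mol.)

The Sn⁴⁺/Sn²⁺ couple has the higher reduction potential and acts as the cathode, so E°_cell = +0.15 − (-0.13) = 0.28 V.
Balancing electrons gives n = 2; the reaction quotient is Q = [Pb²⁺]·[Sn²⁺]/[Sn⁴⁺] = 0.259.
E = E° − (RT/nF) ln Q = 0.28 − (8.314×333)/(2×96500) × (-1.352) = 0.280 + 0.019 = 0.299 V.

0.299 V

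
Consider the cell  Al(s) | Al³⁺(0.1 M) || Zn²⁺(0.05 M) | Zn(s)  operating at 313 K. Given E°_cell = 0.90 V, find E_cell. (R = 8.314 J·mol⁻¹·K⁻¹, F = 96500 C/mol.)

0.880 V

Balancing electrons gives n = 6; the reaction quotient is Q = [Al³⁺]^2/[Zn²⁺]^3 = 80.0.
E = E° − (RT/nF) ln Q = 0.90 − (8.314×313)/(6×96500) × (4.382) = 0.900 − 0.020 = 0.880 V.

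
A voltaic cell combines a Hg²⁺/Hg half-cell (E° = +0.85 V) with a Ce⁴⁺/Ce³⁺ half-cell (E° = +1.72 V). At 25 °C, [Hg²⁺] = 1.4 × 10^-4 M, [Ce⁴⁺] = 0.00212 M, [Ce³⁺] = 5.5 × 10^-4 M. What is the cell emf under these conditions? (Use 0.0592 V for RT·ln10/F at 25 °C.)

The Ce⁴⁺/Ce³⁺ couple has the higher reduction potential and acts as the cathode, so E°_cell = +1.72 − (+0.85) = 0.87 V.
Balancing electrons gives n = 2; the reaction quotient is Q = [Hg²⁺]·[Ce³⁺]^2/[Ce⁴⁺]^2 = 9.42 × 10^-6.
At 25 °C, E = E° − (0.0592/n) log Q = 0.87 − (0.0592/2)(-5.026) = 0.870 + 0.149 = 1.019 V.

1.02 V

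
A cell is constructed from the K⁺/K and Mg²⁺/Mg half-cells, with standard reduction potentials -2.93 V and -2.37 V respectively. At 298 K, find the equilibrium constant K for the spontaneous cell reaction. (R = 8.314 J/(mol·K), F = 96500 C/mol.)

8.8 × 10^18

E°_cell = -2.37 − (-2.93) = 0.56 V, with n = 2 electrons transferred.
At equilibrium E = 0, so the Nernst equation gives ln K = nFE°/RT = (2)(96500)(0.56)/((8.314)(298)) = 43.62.
K = e^43.62 = 8.8 × 10^18.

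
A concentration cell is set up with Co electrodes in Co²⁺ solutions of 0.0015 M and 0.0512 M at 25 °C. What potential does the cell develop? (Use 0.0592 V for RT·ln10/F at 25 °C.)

Both half-cells are Co²⁺/Co, so E°_cell = 0. The concentrated side is the cathode; the cell reaction moves Co²⁺ from high to low concentration with n = 2.
Q = [Co²⁺]_dilute/[Co²⁺]_conc = 0.0015/0.0512 = 0.0293.
E = 0 − (0.0592/2) log Q = −(0.0592/2)(-1.533) = 0.0454 V.

0.045 V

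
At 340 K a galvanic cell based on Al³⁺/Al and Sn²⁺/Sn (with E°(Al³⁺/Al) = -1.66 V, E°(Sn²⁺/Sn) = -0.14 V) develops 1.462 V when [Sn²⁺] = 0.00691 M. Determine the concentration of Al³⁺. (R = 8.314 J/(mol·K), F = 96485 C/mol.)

0.22 M

From the Nernst equation, ln Q = nF(E° − E)/RT = 6×96485×(1.52 − 1.462)/(8.314×340) = 11.878, so Q = 1.44 × 10^5.
With Q = [Al³⁺]^2/[Sn²⁺]^3 and the known concentrations, [Al³⁺]^2 in the numerator gives [Al³⁺] = 0.22 M.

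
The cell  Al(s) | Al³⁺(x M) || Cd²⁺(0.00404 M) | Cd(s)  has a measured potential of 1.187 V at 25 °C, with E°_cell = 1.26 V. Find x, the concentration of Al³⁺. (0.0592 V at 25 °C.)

From the Nernst equation, log Q = n(E° − E)/0.0592 = 6(1.26 − 1.187)/0.0592 = 7.399, so Q = 2.5 × 10^7.
With Q = [Al³⁺]^2/[Cd²⁺]^3 and the known concentrations, [Al³⁺]^2 in the numerator gives [Al³⁺] = 1.3 M.

1.3 M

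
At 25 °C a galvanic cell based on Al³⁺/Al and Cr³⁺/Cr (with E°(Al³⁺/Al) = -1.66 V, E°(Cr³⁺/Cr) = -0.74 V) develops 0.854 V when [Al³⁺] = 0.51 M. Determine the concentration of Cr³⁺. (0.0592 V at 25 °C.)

2.3 × 10^-4 M

From the Nernst equation, log Q = n(E° − E)/0.0592 = 3(0.92 − 0.854)/0.0592 = 3.345, so Q = 2210.
With Q = [Al³⁺]/[Cr³⁺] and the known concentrations, [Cr³⁺] in the denominator gives [Cr³⁺] = 2.3 × 10^-4 M.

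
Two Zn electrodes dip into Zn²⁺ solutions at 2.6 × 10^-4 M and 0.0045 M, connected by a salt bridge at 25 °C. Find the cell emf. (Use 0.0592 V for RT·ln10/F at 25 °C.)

Both half-cells are Zn²⁺/Zn, so E°_cell = 0. The concentrated side is the cathode; the cell reaction moves Zn²⁺ from high to low concentration with n = 2.
Q = [Zn²⁺]_dilute/[Zn²⁺]_conc = 2.6 × 10^-4/0.0045 = 0.0578.
E = 0 − (0.0592/2) log Q = −(0.0592/2)(-1.238) = 0.0366 V.

0.037 V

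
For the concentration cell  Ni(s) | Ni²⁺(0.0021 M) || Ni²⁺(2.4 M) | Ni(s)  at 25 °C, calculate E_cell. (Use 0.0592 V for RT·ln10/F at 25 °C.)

0.091 V

Both half-cells are Ni²⁺/Ni, so E°_cell = 0. The concentrated side is the cathode; the cell reaction moves Ni²⁺ from high to low concentration with n = 2.
Q = [Ni²⁺]_dilute/[Ni²⁺]_conc = 0.0021/2.4 = 8.75 × 10^-4.
E = 0 − (0.0592/2) log Q = −(0.0592/2)(-3.058) = 0.0905 V.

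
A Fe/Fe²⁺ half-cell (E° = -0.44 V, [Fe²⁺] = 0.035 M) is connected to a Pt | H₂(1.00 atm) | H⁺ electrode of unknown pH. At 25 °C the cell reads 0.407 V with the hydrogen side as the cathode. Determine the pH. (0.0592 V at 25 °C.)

E°_cell = 0.44 V and n = 2.
log Q = n(E° − E)/0.0592 = 2×(0.44 − 0.407)/0.0592 = 1.115.
With Q = [Fe²⁺]·P(H₂) / [H⁺]^2, solving for [H⁺] gives log[H⁺] = -1.285, so pH = 1.29.

pH = 1.29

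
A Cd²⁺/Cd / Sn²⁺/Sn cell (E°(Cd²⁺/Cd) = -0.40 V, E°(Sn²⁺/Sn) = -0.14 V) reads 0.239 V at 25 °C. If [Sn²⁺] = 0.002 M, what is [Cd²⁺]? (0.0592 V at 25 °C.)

From the Nernst equation, log Q = n(E° − E)/0.0592 = 2(0.26 − 0.239)/0.0592 = 0.709, so Q = 5.12.
With Q = [Cd²⁺]/[Sn²⁺] and the known concentrations, [Cd²⁺] in the numerator gives [Cd²⁺] = 0.01 M.

0.01 M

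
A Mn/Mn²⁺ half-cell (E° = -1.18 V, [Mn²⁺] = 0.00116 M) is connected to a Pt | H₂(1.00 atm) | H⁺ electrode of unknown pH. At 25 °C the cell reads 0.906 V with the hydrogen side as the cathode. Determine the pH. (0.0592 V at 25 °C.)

E°_cell = 1.18 V and n = 2.
log Q = n(E° − E)/0.0592 = 2×(1.18 − 0.906)/0.0592 = 9.257.
With Q = [Mn²⁺]·P(H₂) / [H⁺]^2, solving for [H⁺] gives log[H⁺] = -6.096, so pH = 6.10.

pH = 6.10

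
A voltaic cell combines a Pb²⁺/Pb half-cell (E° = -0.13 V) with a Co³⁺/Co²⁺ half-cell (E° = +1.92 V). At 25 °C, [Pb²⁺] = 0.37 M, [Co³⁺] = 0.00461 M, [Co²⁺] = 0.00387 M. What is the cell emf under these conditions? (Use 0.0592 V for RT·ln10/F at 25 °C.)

2.07 V

The Co³⁺/Co²⁺ couple has the higher reduction potential and acts as the cathode, so E°_cell = +1.92 − (-0.13) = 2.05 V.
Balancing electrons gives n = 2; the reaction quotient is Q = [Pb²⁺]·[Co²⁺]^2/[Co³⁺]^2 = 0.261.
At 25 °C, E = E° − (0.0592/n) log Q = 2.05 − (0.0592/2)(-0.584) = 2.050 + 0.017 = 2.067 V.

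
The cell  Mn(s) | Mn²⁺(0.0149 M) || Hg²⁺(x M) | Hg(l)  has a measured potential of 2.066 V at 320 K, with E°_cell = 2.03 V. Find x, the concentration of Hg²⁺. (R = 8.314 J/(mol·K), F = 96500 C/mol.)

From the Nernst equation, ln Q = nF(E° − E)/RT = 2×96500×(2.03 − 2.066)/(8.314×320) = -2.612, so Q = 0.0734.
With Q = [Mn²⁺]/[Hg²⁺] and the known concentrations, [Hg²⁺] in the denominator gives [Hg²⁺] = 0.2 M.

0.2 M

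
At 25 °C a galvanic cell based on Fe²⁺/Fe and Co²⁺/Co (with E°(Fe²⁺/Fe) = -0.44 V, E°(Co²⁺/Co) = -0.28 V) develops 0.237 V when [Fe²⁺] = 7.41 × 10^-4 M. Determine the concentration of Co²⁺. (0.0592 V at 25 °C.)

0.3 M

From the Nernst equation, log Q = n(E° − E)/0.0592 = 2(0.16 − 0.237)/0.0592 = -2.601, so Q = 0.00250.
With Q = [Fe²⁺]/[Co²⁺] and the known concentrations, [Co²⁺] in the denominator gives [Co²⁺] = 0.3 M.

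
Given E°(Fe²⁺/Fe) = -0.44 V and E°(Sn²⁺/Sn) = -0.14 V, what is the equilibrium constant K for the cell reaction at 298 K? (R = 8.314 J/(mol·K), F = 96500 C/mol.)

E°_cell = -0.14 − (-0.44) = 0.30 V, with n = 2 electrons transferred.
At equilibrium E = 0, so the Nernst equation gives ln K = nFE°/RT = (2)(96500)(0.30)/((8.314)(298)) = 23.37.
K = e^23.37 = 1.4 × 10^10.

1.4 × 10^10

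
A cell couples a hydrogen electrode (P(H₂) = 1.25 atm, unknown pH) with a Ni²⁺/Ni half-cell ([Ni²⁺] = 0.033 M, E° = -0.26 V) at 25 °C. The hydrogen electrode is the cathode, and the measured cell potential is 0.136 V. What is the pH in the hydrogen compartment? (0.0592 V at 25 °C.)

E°_cell = 0.26 V and n = 2.
log Q = n(E° − E)/0.0592 = 2×(0.26 − 0.136)/0.0592 = 4.189.
With Q = [Ni²⁺]·P(H₂) / [H⁺]^2, solving for [H⁺] gives log[H⁺] = -2.787, so pH = 2.79.

pH = 2.79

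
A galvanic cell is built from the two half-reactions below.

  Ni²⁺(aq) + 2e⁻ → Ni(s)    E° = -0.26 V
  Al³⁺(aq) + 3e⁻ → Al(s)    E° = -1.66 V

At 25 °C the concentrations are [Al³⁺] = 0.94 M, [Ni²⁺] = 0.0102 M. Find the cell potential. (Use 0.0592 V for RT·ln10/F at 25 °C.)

The Ni²⁺/Ni couple has the higher reduction potential and acts as the cathode, so E°_cell = -0.26 − (-1.66) = 1.40 V.
Balancing electrons gives n = 6; the reaction quotient is Q = [Al³⁺]^2/[Ni²⁺]^3 = 8.33 × 10^5.
At 25 °C, E = E° − (0.0592/n) log Q = 1.40 − (0.0592/6)(5.920) = 1.400 − 0.058 = 1.342 V.

1.34 V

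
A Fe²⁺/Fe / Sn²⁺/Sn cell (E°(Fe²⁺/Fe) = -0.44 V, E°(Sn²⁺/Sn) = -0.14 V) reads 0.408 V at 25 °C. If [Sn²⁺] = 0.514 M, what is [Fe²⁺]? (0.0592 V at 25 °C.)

From the Nernst equation, log Q = n(E° − E)/0.0592 = 2(0.30 − 0.408)/0.0592 = -3.649, so Q = 2.25 × 10^-4.
With Q = [Fe²⁺]/[Sn²⁺] and the known concentrations, [Fe²⁺] in the numerator gives [Fe²⁺] = 1.2 × 10^-4 M.

1.2 × 10^-4 M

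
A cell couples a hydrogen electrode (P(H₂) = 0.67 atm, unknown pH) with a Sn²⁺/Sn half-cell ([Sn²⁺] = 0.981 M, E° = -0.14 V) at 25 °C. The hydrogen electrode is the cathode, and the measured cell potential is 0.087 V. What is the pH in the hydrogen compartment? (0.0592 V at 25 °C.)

E°_cell = 0.14 V and n = 2.
log Q = n(E° − E)/0.0592 = 2×(0.14 − 0.087)/0.0592 = 1.791.
With Q = [Sn²⁺]·P(H₂) / [H⁺]^2, solving for [H⁺] gives log[H⁺] = -0.986, so pH = 0.99.

pH = 0.99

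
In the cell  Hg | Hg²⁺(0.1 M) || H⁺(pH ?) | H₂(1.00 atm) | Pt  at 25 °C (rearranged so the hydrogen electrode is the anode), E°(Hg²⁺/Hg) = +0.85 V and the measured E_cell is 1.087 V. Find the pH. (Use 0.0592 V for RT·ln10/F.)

pH = 4.50

E°_cell = 0.85 V and n = 2.
log Q = n(E° − E)/0.0592 = 2×(0.85 − 1.087)/0.0592 = -8.007.
With Q = [H⁺]^2 / ([Hg²⁺]·P(H₂)), solving for [H⁺] gives log[H⁺] = -4.503, so pH = 4.50.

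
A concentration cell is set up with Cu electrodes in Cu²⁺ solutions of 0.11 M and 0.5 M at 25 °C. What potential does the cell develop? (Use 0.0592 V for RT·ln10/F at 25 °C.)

0.019 V

Both half-cells are Cu²⁺/Cu, so E°_cell = 0. The concentrated side is the cathode; the cell reaction moves Cu²⁺ from high to low concentration with n = 2.
Q = [Cu²⁺]_dilute/[Cu²⁺]_conc = 0.11/0.5 = 0.220.
E = 0 − (0.0592/2) log Q = −(0.0592/2)(-0.658) = 0.0195 V.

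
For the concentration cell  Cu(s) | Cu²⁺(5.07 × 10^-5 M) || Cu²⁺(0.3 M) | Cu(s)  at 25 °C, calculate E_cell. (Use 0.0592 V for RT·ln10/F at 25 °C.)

Both half-cells are Cu²⁺/Cu, so E°_cell = 0. The concentrated side is the cathode; the cell reaction moves Cu²⁺ from high to low concentration with n = 2.
Q = [Cu²⁺]_dilute/[Cu²⁺]_conc = 5.07 × 10^-5/0.3 = 1.69 × 10^-4.
E = 0 − (0.0592/2) log Q = −(0.0592/2)(-3.772) = 0.1117 V.

0.11 V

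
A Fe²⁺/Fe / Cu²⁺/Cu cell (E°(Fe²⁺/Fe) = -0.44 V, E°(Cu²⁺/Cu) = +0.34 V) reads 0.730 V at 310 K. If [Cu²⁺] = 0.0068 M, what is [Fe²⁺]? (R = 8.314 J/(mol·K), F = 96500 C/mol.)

From the Nernst equation, ln Q = nF(E° − E)/RT = 2×96500×(0.78 − 0.730)/(8.314×310) = 3.744, so Q = 42.3.
With Q = [Fe²⁺]/[Cu²⁺] and the known concentrations, [Fe²⁺] in the numerator gives [Fe²⁺] = 0.29 M.

0.29 M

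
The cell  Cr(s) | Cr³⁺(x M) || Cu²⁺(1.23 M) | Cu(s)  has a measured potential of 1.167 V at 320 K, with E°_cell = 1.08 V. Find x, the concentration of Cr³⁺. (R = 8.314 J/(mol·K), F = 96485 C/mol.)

1.1 × 10^-4 M

From the Nernst equation, ln Q = nF(E° − E)/RT = 6×96485×(1.08 − 1.167)/(8.314×320) = -18.931, so Q = 6 × 10^-9.
With Q = [Cr³⁺]^2/[Cu²⁺]^3 and the known concentrations, [Cr³⁺]^2 in the numerator gives [Cr³⁺] = 1.1 × 10^-4 M.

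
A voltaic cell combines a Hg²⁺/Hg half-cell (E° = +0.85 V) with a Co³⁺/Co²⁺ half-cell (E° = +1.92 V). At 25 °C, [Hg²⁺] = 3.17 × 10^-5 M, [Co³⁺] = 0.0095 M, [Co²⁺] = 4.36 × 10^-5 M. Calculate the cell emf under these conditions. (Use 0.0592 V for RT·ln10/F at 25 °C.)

The Co³⁺/Co²⁺ couple has the higher reduction potential and acts as the cathode, so E°_cell = +1.92 − (+0.85) = 1.07 V.
Balancing electrons gives n = 2; the reaction quotient is Q = [Hg²⁺]·[Co²⁺]^2/[Co³⁺]^2 = 6.68 × 10^-10.
At 25 °C, E = E° − (0.0592/n) log Q = 1.07 − (0.0592/2)(-9.175) = 1.070 + 0.272 = 1.342 V.

1.34 V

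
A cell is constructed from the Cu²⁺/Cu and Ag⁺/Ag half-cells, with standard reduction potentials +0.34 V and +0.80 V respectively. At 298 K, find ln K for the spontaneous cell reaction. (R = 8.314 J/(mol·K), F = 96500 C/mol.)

E°_cell = +0.80 − (+0.34) = 0.46 V, with n = 2 electrons transferred.
At equilibrium E = 0, so the Nernst equation gives ln K = nFE°/RT = (2)(96500)(0.46)/((8.314)(298)) = 35.83.

ln K = 35.8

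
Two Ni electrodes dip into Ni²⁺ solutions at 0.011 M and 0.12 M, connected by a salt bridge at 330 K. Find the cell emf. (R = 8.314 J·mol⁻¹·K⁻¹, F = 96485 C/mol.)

0.034 V

Both half-cells are Ni²⁺/Ni, so E°_cell = 0. The concentrated side is the cathode; the cell reaction moves Ni²⁺ from high to low concentration with n = 2.
Q = [Ni²⁺]_dilute/[Ni²⁺]_conc = 0.011/0.12 = 0.0917.
E = 0 − (RT/nF) ln Q = −((8.314×330)/(2×96485))(-2.390) = 0.0340 V.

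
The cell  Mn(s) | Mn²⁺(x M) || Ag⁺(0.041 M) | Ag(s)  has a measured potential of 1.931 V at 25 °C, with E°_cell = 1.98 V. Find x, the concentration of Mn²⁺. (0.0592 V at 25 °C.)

0.076 M

From the Nernst equation, log Q = n(E° − E)/0.0592 = 2(1.98 − 1.931)/0.0592 = 1.655, so Q = 45.2.
With Q = [Mn²⁺]/[Ag⁺]^2 and the known concentrations, [Mn²⁺] in the numerator gives [Mn²⁺] = 0.076 M.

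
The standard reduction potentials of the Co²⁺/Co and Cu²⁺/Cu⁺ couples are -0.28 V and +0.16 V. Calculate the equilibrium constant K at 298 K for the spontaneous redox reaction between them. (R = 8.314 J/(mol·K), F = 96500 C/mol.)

7.7 × 10^14

E°_cell = +0.16 − (-0.28) = 0.44 V, with n = 2 electrons transferred.
At equilibrium E = 0, so the Nernst equation gives ln K = nFE°/RT = (2)(96500)(0.44)/((8.314)(298)) = 34.28.
K = e^34.28 = 7.7 × 10^14.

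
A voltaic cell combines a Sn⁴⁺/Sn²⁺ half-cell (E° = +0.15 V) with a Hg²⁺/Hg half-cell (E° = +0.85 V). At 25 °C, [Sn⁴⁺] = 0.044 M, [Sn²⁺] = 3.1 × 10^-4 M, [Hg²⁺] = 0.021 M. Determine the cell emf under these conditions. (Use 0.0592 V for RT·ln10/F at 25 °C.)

The Hg²⁺/Hg couple has the higher reduction potential and acts as the cathode, so E°_cell = +0.85 − (+0.15) = 0.70 V.
Balancing electrons gives n = 2; the reaction quotient is Q = [Sn⁴⁺]/([Sn²⁺]·[Hg²⁺]) = 6760.
At 25 °C, E = E° − (0.0592/n) log Q = 0.70 − (0.0592/2)(3.830) = 0.700 − 0.113 = 0.587 V.

0.587 V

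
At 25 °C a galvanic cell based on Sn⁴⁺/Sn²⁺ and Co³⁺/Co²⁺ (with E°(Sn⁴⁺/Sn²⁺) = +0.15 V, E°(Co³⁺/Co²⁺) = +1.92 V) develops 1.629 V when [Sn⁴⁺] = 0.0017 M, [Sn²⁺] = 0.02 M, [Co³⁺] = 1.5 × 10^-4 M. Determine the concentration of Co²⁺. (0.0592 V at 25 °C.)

0.12 M

From the Nernst equation, log Q = n(E° − E)/0.0592 = 2(1.77 − 1.629)/0.0592 = 4.764, so Q = 5.8 × 10^4.
With Q = [Sn⁴⁺]·[Co²⁺]^2/([Sn²⁺]·[Co³⁺]^2) and the known concentrations, [Co²⁺]^2 in the numerator gives [Co²⁺] = 0.12 M.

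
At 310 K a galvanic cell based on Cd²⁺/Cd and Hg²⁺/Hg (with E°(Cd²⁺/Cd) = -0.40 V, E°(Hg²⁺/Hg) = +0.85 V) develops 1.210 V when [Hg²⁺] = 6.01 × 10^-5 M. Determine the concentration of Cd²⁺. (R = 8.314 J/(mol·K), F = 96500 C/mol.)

From the Nernst equation, ln Q = nF(E° − E)/RT = 2×96500×(1.25 − 1.210)/(8.314×310) = 2.995, so Q = 20.0.
With Q = [Cd²⁺]/[Hg²⁺] and the known concentrations, [Cd²⁺] in the numerator gives [Cd²⁺] = 0.0012 M.

0.0012 M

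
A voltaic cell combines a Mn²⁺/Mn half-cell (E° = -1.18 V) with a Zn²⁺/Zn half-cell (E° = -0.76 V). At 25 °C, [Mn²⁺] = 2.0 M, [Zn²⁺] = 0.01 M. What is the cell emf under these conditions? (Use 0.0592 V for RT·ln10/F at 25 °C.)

0.352 V

The Zn²⁺/Zn couple has the higher reduction potential and acts as the cathode, so E°_cell = -0.76 − (-1.18) = 0.42 V.
Balancing electrons gives n = 2; the reaction quotient is Q = [Mn²⁺]/[Zn²⁺] = 200.
At 25 °C, E = E° − (0.0592/n) log Q = 0.42 − (0.0592/2)(2.301) = 0.420 − 0.068 = 0.352 V.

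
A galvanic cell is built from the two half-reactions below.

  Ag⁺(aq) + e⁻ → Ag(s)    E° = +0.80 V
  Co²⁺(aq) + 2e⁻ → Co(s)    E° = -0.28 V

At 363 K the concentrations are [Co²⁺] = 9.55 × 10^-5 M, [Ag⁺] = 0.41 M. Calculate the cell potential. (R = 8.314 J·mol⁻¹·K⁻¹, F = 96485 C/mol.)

The Ag⁺/Ag couple has the higher reduction potential and acts as the cathode, so E°_cell = +0.80 − (-0.28) = 1.08 V.
Balancing electrons gives n = 2; the reaction quotient is Q = [Co²⁺]/[Ag⁺]^2 = 5.68 × 10^-4.
E = E° − (RT/nF) ln Q = 1.08 − (8.314×363)/(2×96485) × (-7.473) = 1.080 + 0.117 = 1.197 V.

1.20 V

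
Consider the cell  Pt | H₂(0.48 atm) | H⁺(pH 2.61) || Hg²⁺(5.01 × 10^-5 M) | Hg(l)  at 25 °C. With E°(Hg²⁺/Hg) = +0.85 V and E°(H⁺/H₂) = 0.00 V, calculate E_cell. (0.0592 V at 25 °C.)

The Hg²⁺/Hg couple is the cathode, so E°_cell = 0.85 V; n = 2.
[H⁺] = 10^(−2.61) = 0.0025 M, and Q = [H⁺]^2 / ([Hg²⁺]·P(H₂)) = 0.251.
E = E° − (0.0592/2) log Q = 0.85 − (0.0592/2)(-0.601) = 0.868 V.

0.87 V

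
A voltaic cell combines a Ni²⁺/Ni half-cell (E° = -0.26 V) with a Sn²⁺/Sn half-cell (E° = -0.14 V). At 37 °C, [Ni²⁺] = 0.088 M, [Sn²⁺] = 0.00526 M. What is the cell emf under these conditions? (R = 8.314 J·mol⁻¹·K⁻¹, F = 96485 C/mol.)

The Sn²⁺/Sn couple has the higher reduction potential and acts as the cathode, so E°_cell = -0.14 − (-0.26) = 0.12 V.
Balancing electrons gives n = 2; the reaction quotient is Q = [Ni²⁺]/[Sn²⁺] = 16.7.
E = E° − (RT/nF) ln Q = 0.12 − (8.314×310)/(2×96485) × (2.817) = 0.120 − 0.038 = 0.082 V.

0.082 V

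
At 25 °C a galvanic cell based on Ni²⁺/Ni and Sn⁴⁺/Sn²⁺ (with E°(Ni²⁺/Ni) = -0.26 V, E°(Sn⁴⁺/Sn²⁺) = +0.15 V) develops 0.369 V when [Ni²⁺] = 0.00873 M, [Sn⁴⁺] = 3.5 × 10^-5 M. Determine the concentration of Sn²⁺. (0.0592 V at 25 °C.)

0.097 M

From the Nernst equation, log Q = n(E° − E)/0.0592 = 2(0.41 − 0.369)/0.0592 = 1.385, so Q = 24.3.
With Q = [Ni²⁺]·[Sn²⁺]/[Sn⁴⁺] and the known concentrations, [Sn²⁺] in the numerator gives [Sn²⁺] = 0.097 M.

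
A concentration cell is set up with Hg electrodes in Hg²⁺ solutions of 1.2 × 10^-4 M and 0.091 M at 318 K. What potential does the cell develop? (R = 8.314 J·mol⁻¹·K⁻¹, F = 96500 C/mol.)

Both half-cells are Hg²⁺/Hg, so E°_cell = 0. The concentrated side is the cathode; the cell reaction moves Hg²⁺ from high to low concentration with n = 2.
Q = [Hg²⁺]_dilute/[Hg²⁺]_conc = 1.2 × 10^-4/0.091 = 0.00132.
E = 0 − (RT/nF) ln Q = −((8.314×318)/(2×96500))(-6.631) = 0.0908 V.

0.091 V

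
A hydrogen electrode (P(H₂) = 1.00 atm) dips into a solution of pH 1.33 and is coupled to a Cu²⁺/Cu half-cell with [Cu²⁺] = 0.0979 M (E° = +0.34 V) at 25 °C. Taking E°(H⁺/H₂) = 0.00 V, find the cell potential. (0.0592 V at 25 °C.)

The Cu²⁺/Cu couple is the cathode, so E°_cell = 0.34 V; n = 2.
[H⁺] = 10^(−1.33) = 0.047 M, and Q = [H⁺]^2 / ([Cu²⁺]·P(H₂)) = 0.0223.
E = E° − (0.0592/2) log Q = 0.34 − (0.0592/2)(-1.651) = 0.389 V.

0.39 V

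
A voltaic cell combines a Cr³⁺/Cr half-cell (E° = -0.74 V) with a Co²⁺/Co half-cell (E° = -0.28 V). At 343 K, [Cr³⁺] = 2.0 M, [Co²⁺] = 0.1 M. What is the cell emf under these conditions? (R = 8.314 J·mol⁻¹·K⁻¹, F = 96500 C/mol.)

The Co²⁺/Co couple has the higher reduction potential and acts as the cathode, so E°_cell = -0.28 − (-0.74) = 0.46 V.
Balancing electrons gives n = 6; the reaction quotient is Q = [Cr³⁺]^2/[Co²⁺]^3 = 4000.
E = E° − (RT/nF) ln Q = 0.46 − (8.314×343)/(6×96500) × (8.294) = 0.460 − 0.041 = 0.419 V.

0.419 V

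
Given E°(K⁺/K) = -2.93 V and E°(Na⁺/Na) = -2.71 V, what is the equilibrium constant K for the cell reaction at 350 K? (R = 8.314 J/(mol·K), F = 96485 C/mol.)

E°_cell = -2.71 − (-2.93) = 0.22 V, with n = 1 electron transferred.
At equilibrium E = 0, so the Nernst equation gives ln K = nFE°/RT = (1)(96485)(0.22)/((8.314)(350)) = 7.29.
K = e^7.29 = 1500.

1500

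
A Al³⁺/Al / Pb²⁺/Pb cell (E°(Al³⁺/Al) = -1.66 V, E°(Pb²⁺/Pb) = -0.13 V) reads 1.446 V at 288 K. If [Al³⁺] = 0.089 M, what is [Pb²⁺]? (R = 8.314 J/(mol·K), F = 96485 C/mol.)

2.3 × 10^-4 M

From the Nernst equation, ln Q = nF(E° − E)/RT = 6×96485×(1.53 − 1.446)/(8.314×288) = 20.309, so Q = 6.61 × 10^8.
With Q = [Al³⁺]^2/[Pb²⁺]^3 and the known concentrations, [Pb²⁺]^3 in the denominator gives [Pb²⁺] = 2.3 × 10^-4 M.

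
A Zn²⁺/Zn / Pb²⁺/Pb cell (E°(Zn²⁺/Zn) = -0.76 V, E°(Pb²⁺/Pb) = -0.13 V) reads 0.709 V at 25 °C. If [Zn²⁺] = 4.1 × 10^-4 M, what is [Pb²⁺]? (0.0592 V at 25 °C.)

0.19 M

From the Nernst equation, log Q = n(E° − E)/0.0592 = 2(0.63 − 0.709)/0.0592 = -2.669, so Q = 0.00214.
With Q = [Zn²⁺]/[Pb²⁺] and the known concentrations, [Pb²⁺] in the denominator gives [Pb²⁺] = 0.19 M.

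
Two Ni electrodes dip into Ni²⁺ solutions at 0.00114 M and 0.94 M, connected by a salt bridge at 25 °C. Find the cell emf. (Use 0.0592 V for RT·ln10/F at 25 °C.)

0.086 V

Both half-cells are Ni²⁺/Ni, so E°_cell = 0. The concentrated side is the cathode; the cell reaction moves Ni²⁺ from high to low concentration with n = 2.
Q = [Ni²⁺]_dilute/[Ni²⁺]_conc = 0.00114/0.94 = 0.00121.
E = 0 − (0.0592/2) log Q = −(0.0592/2)(-2.916) = 0.0863 V.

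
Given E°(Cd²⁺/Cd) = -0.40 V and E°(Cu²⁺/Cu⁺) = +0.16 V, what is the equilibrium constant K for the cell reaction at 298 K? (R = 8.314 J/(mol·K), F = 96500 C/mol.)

8.8 × 10^18

E°_cell = +0.16 − (-0.40) = 0.56 V, with n = 2 electrons transferred.
At equilibrium E = 0, so the Nernst equation gives ln K = nFE°/RT = (2)(96500)(0.56)/((8.314)(298)) = 43.62.
K = e^43.62 = 8.8 × 10^18.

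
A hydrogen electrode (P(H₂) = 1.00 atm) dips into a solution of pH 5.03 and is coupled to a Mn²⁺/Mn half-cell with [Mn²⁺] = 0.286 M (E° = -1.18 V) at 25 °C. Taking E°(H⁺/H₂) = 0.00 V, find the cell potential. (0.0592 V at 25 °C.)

0.90 V

The hydrogen couple is the cathode, so E°_cell = 1.18 V; n = 2.
[H⁺] = 10^(−5.03) = 9.3 × 10^-6 M, and Q = [Mn²⁺]·P(H₂) / [H⁺]^2 = 3.28 × 10^9.
E = E° − (0.0592/2) log Q = 1.18 − (0.0592/2)(9.516) = 0.898 V.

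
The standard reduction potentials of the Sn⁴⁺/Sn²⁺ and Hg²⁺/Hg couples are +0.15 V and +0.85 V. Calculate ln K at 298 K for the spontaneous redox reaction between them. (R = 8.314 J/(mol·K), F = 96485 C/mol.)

E°_cell = +0.85 − (+0.15) = 0.70 V, with n = 2 electrons transferred.
At equilibrium E = 0, so the Nernst equation gives ln K = nFE°/RT = (2)(96485)(0.70)/((8.314)(298)) = 54.52.

ln K = 54.5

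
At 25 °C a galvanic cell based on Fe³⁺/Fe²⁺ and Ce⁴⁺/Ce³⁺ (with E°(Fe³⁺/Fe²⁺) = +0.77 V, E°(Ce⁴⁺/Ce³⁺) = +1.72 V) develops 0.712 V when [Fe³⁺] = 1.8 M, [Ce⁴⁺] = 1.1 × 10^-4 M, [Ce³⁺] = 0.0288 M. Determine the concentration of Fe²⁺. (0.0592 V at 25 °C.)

From the Nernst equation, log Q = n(E° − E)/0.0592 = 1(0.95 − 0.712)/0.0592 = 4.020, so Q = 1.05 × 10^4.
With Q = [Fe³⁺]·[Ce³⁺]/([Fe²⁺]·[Ce⁴⁺]) and the known concentrations, [Fe²⁺] in the denominator gives [Fe²⁺] = 0.045 M.

0.045 M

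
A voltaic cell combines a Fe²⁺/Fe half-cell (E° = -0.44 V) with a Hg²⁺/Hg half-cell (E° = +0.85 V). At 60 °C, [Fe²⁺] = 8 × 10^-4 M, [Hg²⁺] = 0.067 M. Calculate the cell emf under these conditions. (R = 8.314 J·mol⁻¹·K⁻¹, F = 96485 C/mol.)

The Hg²⁺/Hg couple has the higher reduction potential and acts as the cathode, so E°_cell = +0.85 − (-0.44) = 1.29 V.
Balancing electrons gives n = 2; the reaction quotient is Q = [Fe²⁺]/[Hg²⁺] = 0.0119.
E = E° − (RT/nF) ln Q = 1.29 − (8.314×333)/(2×96485) × (-4.428) = 1.290 + 0.064 = 1.354 V.

1.35 V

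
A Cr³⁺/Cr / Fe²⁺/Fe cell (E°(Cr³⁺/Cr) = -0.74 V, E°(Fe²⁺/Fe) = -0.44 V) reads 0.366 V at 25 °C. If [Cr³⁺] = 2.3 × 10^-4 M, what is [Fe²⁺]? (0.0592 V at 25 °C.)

From the Nernst equation, log Q = n(E° − E)/0.0592 = 6(0.30 − 0.366)/0.0592 = -6.689, so Q = 2.05 × 10^-7.
With Q = [Cr³⁺]^2/[Fe²⁺]^3 and the known concentrations, [Fe²⁺]^3 in the denominator gives [Fe²⁺] = 0.64 M.

0.64 M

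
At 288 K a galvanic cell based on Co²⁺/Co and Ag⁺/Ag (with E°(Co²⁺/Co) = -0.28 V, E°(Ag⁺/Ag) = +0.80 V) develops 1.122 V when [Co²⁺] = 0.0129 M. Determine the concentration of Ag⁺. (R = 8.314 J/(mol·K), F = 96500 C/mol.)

0.62 M

From the Nernst equation, ln Q = nF(E° − E)/RT = 2×96500×(1.08 − 1.122)/(8.314×288) = -3.385, so Q = 0.0339.
With Q = [Co²⁺]/[Ag⁺]^2 and the known concentrations, [Ag⁺]^2 in the denominator gives [Ag⁺] = 0.62 M.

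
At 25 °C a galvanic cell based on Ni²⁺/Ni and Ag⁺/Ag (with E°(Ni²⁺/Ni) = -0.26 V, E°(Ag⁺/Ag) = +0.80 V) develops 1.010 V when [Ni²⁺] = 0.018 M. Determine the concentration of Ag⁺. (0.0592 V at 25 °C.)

From the Nernst equation, log Q = n(E° − E)/0.0592 = 2(1.06 − 1.010)/0.0592 = 1.689, so Q = 48.9.
With Q = [Ni²⁺]/[Ag⁺]^2 and the known concentrations, [Ag⁺]^2 in the denominator gives [Ag⁺] = 0.019 M.

0.019 M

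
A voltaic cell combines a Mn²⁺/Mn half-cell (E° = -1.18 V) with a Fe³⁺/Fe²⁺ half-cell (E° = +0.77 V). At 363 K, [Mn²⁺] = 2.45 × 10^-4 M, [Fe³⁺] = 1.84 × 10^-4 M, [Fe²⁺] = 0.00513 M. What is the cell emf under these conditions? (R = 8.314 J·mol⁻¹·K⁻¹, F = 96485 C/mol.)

1.98 V

The Fe³⁺/Fe²⁺ couple has the higher reduction potential and acts as the cathode, so E°_cell = +0.77 − (-1.18) = 1.95 V.
Balancing electrons gives n = 2; the reaction quotient is Q = [Mn²⁺]·[Fe²⁺]^2/[Fe³⁺]^2 = 0.190.
E = E° − (RT/nF) ln Q = 1.95 − (8.314×363)/(2×96485) × (-1.658) = 1.950 + 0.026 = 1.976 V.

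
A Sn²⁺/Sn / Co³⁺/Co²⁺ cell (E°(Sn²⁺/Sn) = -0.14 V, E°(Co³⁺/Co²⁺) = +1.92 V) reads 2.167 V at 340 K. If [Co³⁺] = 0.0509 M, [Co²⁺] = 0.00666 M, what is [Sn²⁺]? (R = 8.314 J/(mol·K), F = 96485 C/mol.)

0.039 M

From the Nernst equation, ln Q = nF(E° − E)/RT = 2×96485×(2.06 − 2.167)/(8.314×340) = -7.304, so Q = 6.73 × 10^-4.
With Q = [Sn²⁺]·[Co²⁺]^2/[Co³⁺]^2 and the known concentrations, [Sn²⁺] in the numerator gives [Sn²⁺] = 0.039 M.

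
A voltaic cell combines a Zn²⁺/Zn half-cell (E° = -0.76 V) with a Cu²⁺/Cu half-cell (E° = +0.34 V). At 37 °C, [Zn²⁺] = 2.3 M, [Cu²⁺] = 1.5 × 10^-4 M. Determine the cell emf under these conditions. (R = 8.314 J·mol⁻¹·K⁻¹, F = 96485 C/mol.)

0.971 V

The Cu²⁺/Cu couple has the higher reduction potential and acts as the cathode, so E°_cell = +0.34 − (-0.76) = 1.10 V.
Balancing electrons gives n = 2; the reaction quotient is Q = [Zn²⁺]/[Cu²⁺] = 1.53 × 10^4.
E = E° − (RT/nF) ln Q = 1.10 − (8.314×310)/(2×96485) × (9.638) = 1.100 − 0.129 = 0.971 V.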